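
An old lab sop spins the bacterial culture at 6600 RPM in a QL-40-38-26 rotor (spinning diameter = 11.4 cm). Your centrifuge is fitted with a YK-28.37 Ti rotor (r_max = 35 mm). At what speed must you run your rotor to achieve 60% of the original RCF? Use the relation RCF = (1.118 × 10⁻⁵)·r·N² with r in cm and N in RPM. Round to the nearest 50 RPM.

≈ 6500 RPM

Original rotor: r = 11.4 / 2 = 5.7 cm
RCF_original = 1.118 × 10⁻⁵ × 5.7 × (6600)² = 1.118 × 10⁻⁵ × 5.7 × 43,560,000 ≈ 2,775.9 × g
Target RCF = 0.6 × 2,775.9 ≈ 1,665.5 × g
Your rotor: r = 35 mm = 3.5 cm
1,665.5 = 1.118 × 10⁻⁵ × 3.5 × N²
N² = 1,665.5 / (3.913 × 10⁻⁵) = 42,563,251
N ≈ √42,563,251 ≈ 6,524.1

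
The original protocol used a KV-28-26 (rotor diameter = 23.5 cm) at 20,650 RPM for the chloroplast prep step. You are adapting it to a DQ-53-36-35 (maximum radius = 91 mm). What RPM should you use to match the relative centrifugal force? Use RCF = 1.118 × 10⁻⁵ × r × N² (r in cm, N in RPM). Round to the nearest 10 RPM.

23460 RPM

Original rotor: r = 23.5 / 2 = 11.75 cm
RCF = 1.118 × 10⁻⁵ × r × N²
RCF_original = 1.118 × 10⁻⁵ × 11.75 × (20650)² = 1.118 × 10⁻⁵ × 11.75 × 426,422,500 ≈ 56,017 × g
Your rotor: r = 91 mm = 9.1 cm
56,017 = 1.118 × 10⁻⁵ × 9.1 × N²
N² = 56,017 / (10.1738 × 10⁻⁵) = 550,600,562
N ≈ √550,600,562 ≈ 23,464.9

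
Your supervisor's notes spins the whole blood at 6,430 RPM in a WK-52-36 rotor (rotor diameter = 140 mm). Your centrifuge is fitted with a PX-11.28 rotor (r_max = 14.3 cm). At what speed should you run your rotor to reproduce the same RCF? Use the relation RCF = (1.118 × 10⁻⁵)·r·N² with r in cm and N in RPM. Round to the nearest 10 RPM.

4500 RPM

Original rotor: r = 140 mm / 2 = 70 mm = 7 cm
RCF = 1.118 × 10⁻⁵ × r × N²
RCF_original = 1.118 × 10⁻⁵ × 7 × (6430)² = 1.118 × 10⁻⁵ × 7 × 41,344,900 ≈ 3,235.7 × g
3,235.7 = 1.118 × 10⁻⁵ × 14.3 × N²
N² = 3,235.7 / (15.9874 × 10⁻⁵) = 20,239,063
N ≈ √20,239,063 ≈ 4,498.8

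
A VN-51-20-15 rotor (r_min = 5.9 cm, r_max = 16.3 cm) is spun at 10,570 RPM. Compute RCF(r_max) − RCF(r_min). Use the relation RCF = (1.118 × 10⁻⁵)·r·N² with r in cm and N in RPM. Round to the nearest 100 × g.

13000 × g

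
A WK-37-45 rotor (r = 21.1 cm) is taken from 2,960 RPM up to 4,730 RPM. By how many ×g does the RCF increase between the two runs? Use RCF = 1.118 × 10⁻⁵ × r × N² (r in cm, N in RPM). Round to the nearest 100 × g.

RCF₁ = 1.118 × 10⁻⁵ × 21.1 × (2960)² = 1.118 × 10⁻⁵ × 21.1 × 8,761,600 ≈ 2,066.8 × g
RCF₂ = 1.118 × 10⁻⁵ × 21.1 × (4730)² = 1.118 × 10⁻⁵ × 21.1 × 22,372,900 ≈ 5,277.7 × g
Increase = 5,277.7 − 2,066.8 = 3,210.9

3200 ×g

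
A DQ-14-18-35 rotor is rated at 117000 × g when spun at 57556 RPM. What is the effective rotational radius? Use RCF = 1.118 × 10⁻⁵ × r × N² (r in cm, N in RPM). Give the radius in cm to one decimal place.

RCF = 1.118 × 10⁻⁵ × r × N²
117000 = 1.118 × 10⁻⁵ × r × (57556)²
r = 117000 / (1.118 × 10⁻⁵ × 3,312,693,136) = 117000 / 37035.91 ≈ 3.159 cm

3.2 cm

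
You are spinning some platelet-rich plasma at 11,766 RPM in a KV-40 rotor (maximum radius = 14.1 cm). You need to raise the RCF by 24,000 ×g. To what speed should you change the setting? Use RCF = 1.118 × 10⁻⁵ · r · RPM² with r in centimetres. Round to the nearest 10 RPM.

Current RCF = 1.118 × 10⁻⁵ × 14.1 × (11766)² = 1.118 × 10⁻⁵ × 14.1 × 138,438,756 ≈ 21,823.2 × g
Target RCF = 21,823.2 + 24,000 = 45,823.2 × g
N² = 45,823.2 / (15.7638 × 10⁻⁵) = 290,686,256
N ≈ √290,686,256 ≈ 17,049.5

17050 RPM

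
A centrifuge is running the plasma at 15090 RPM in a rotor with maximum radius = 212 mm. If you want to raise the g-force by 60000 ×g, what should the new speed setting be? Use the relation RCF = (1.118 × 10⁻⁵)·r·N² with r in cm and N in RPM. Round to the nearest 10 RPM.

r = 212 mm = 21.2 cm
Current RCF = 1.118 × 10⁻⁵ × 21.2 × (15090)² = 1.118 × 10⁻⁵ × 21.2 × 227,708,100 ≈ 53,970.5 × g
Target RCF = 53,970.5 + 60,000 = 113,970.5 × g
N² = 113,970.5 / (23.7016 × 10⁻⁵) = 480,855,723
N ≈ √480,855,723 ≈ 21,928.4

21930 RPM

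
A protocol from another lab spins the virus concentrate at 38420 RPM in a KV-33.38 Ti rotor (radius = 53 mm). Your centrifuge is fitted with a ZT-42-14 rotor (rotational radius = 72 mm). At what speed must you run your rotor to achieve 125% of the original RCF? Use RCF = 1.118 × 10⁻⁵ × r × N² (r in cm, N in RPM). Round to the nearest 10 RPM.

36850 RPM

Original rotor: r = 53 mm = 5.3 cm
RCF_original = 1.118 × 10⁻⁵ × 5.3 × (38420)² = 1.118 × 10⁻⁵ × 5.3 × 1,476,096,400 ≈ 87,464.6 × g
Target RCF = 1.25 × 87,464.6 ≈ 109,330.8 × g
Your rotor: r = 72 mm = 7.2 cm
109,330.8 = 1.118 × 10⁻⁵ × 7.2 × N²
N² = 109,330.8 / (8.0496 × 10⁻⁵) = 1,358,214,073
N ≈ √1,358,214,073 ≈ 36,854.0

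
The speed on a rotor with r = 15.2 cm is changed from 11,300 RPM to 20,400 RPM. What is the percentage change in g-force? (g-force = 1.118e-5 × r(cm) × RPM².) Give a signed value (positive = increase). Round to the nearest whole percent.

+226%

RCF ∝ N², so the ratio is (20400/11300)² = (1.805310)² = 3.2591.
Change = 3.2591 − 1 = +2.2591 → +225.9%.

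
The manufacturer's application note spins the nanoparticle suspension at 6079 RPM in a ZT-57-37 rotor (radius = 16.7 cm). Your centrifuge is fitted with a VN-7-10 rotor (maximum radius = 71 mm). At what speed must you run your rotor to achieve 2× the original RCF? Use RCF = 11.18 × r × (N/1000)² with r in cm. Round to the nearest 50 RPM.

RCF_original = 11.18 × 16.7 × (6.079)² = 11.18 × 16.7 × 36.954241 ≈ 6,899.6 × g
Target RCF = 2 × 6,899.6 ≈ 13,799.2 × g
Your rotor: r = 71 mm = 7.1 cm
13,799.2 = 11.18 × 7.1 × (N/1000)²
(N/1000)² = 13,799.2 / 79.378 = 173.8416
N = 1000 × √173.8416 ≈ 13,184.9

≈ 13200 RPM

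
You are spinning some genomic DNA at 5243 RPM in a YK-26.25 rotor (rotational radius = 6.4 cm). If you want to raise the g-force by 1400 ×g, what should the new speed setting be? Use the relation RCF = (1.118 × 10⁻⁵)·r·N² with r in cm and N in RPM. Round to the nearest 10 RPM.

N₂ ≈ 6860 RPM

Current RCF = 1.118 × 10⁻⁵ × 6.4 × (5243)² = 1.118 × 10⁻⁵ × 6.4 × 27,489,049 ≈ 1,966.9 × g
Target RCF = 1,966.9 + 1,400 = 3,366.9 × g
N² = 3,366.9 / (7.1552 × 10⁻⁵) = 47,055,288
N ≈ √47,055,288 ≈ 6,859.7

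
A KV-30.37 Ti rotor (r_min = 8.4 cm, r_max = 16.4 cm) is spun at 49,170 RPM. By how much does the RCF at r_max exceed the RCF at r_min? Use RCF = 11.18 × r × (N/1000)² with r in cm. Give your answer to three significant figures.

RCF_max = 11.18 × 16.4 × (49.17)² = 11.18 × 16.4 × 2,417.6889 ≈ 443,288.1 × g
RCF_min = 11.18 × 8.4 × (49.17)² = 11.18 × 8.4 × 2,417.6889 ≈ 227,050 × g
ΔRCF = 443,288.1 − 227,050 = 216,238.1

ΔRCF ≈ 216000 x g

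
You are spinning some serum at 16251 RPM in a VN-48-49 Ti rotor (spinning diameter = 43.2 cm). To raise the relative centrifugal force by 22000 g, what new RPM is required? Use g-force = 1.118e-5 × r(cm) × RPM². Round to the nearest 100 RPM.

r = 43.2 / 2 = 21.6 cm
Current RCF = 1.118 × 10⁻⁵ × 21.6 × (16251)² = 1.118 × 10⁻⁵ × 21.6 × 264,095,001 ≈ 63,775.8 × g
Target RCF = 63,775.8 + 22,000 = 85,775.8 × g
N² = 85,775.8 / (24.1488 × 10⁻⁵) = 355,196,946
N ≈ √355,196,946 ≈ 18,846.7

≈ 18800 RPM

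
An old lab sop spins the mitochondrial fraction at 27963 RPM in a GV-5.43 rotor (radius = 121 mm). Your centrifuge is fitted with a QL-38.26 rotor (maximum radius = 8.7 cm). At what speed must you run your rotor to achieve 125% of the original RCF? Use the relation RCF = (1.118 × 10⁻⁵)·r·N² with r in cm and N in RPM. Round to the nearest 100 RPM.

Original rotor: r = 121 mm = 12.1 cm
RCF_original = 1.118 × 10⁻⁵ × 12.1 × (27963)² = 1.118 × 10⁻⁵ × 12.1 × 781,929,369 ≈ 105,777.8 × g
Target RCF = 1.25 × 105,777.8 ≈ 132,222.2 × g
132,222.2 = 1.118 × 10⁻⁵ × 8.7 × N²
N² = 132,222.2 / (9.7266 × 10⁻⁵) = 1,359,387,659
N ≈ √1,359,387,659 ≈ 36,869.9

36900 RPM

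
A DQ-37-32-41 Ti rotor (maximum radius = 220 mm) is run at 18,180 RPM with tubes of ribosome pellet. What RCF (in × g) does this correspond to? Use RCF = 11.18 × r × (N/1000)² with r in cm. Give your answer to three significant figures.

r = 220 mm = 22.0 cm
RCF = 11.18 × 22 × (18.18)² = 11.18 × 22 × 330.5124 ≈ 81,292.8 × g

RCF ≈ 81300 × g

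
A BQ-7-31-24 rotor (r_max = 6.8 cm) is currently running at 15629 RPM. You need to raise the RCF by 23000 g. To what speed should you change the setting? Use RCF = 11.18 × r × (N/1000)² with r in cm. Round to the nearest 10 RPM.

Current RCF = 11.18 × 6.8 × (15.629)² = 11.18 × 6.8 × 244.265641 ≈ 18,570.1 × g
Target RCF = 18,570.1 + 23,000 = 41,570.1 × g
(N/1000)² = 41,570.1 / 76.024 = 546.8023
N = 1000 × √546.8023 ≈ 23,383.8

≈ 23380 RPM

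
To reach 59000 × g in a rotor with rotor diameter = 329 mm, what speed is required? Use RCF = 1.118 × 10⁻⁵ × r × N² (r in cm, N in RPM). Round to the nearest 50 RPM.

≈ 17900 RPM

r = 329 mm / 2 = 164.5 mm = 16.45 cm
59,000 = 1.118 × 10⁻⁵ × 16.45 × N²
N² = 59,000 / (18.3911 × 10⁻⁵) = 320,807,347
N ≈ √320,807,347 ≈ 17,911.1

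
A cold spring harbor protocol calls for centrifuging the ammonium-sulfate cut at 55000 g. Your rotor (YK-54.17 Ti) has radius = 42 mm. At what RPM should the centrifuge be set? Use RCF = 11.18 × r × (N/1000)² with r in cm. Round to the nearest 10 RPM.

≈ 34220 RPM

r = 42 mm = 4.2 cm
RCF = 11.18 × r × (N/1000)²
55,000 = 11.18 × 4.2 × (N/1000)²
(N/1000)² = 55,000 / 46.956 = 1171.309
N = 1000 × √1171.309 ≈ 34,224.4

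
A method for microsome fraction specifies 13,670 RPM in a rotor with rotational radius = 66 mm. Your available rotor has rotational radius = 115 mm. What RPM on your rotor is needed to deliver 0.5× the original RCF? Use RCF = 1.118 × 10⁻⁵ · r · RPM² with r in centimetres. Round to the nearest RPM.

7323 RPM

Original rotor: r = 66 mm = 6.6 cm
RCF_original = 1.118 × 10⁻⁵ × 6.6 × (13670)² = 1.118 × 10⁻⁵ × 6.6 × 186,868,900 ≈ 13,788.7 × g
Target RCF = 0.5 × 13,788.7 ≈ 6,894.4 × g
Your rotor: r = 115 mm = 11.5 cm
6,894.4 = 1.118 × 10⁻⁵ × 11.5 × N²
N² = 6,894.4 / (12.857 × 10⁻⁵) = 53,623,707
N ≈ √53,623,707 ≈ 7,322.8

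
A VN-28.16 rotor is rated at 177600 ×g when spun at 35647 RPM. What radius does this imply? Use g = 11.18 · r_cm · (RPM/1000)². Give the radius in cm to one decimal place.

≈ 12.5 cm

177600 = 11.18 × r × (35.647)²
r = 177600 / (11.18 × 1270.708609) = 177600 / 14206.52 ≈ 12.501 cm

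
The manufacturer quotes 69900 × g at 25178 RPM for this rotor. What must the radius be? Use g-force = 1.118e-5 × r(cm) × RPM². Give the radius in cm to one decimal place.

69900 = 1.118 × 10⁻⁵ × r × (25178)²
r = 69900 / (1.118 × 10⁻⁵ × 633,931,684) = 69900 / 7087.356 ≈ 9.863 cm

9.9 cm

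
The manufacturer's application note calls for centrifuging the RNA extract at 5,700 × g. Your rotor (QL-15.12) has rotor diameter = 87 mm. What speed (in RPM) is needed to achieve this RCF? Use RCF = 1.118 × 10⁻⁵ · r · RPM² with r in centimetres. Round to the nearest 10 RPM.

N ≈ 10830 RPM

r = 87 mm / 2 = 43.5 mm = 4.35 cm
5,700 = 1.118 × 10⁻⁵ × 4.35 × N²
N² = 5,700 / (4.8633 × 10⁻⁵) = 117,204,367
N ≈ √117,204,367 ≈ 10,826.1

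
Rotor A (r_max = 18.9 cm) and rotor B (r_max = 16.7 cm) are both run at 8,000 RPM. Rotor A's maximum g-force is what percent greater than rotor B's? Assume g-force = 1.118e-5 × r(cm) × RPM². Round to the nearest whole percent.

At equal RPM, RCF scales linearly with r: ratio = 18.9 / 16.7 = 1.1317.
So rotor A delivers 13.2% more g-force.

13%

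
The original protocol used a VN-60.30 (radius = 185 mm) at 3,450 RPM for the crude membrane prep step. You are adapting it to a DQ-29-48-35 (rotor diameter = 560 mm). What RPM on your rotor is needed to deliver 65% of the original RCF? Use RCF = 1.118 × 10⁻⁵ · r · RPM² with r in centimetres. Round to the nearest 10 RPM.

≈ 2260 RPM

Original rotor: r = 185 mm = 18.5 cm
RCF_original = 1.118 × 10⁻⁵ × 18.5 × (3450)² = 1.118 × 10⁻⁵ × 18.5 × 11,902,500 ≈ 2,461.8 × g
Target RCF = 0.65 × 2,461.8 ≈ 1,600.2 × g
Your rotor: r = 560 mm / 2 = 280 mm = 28 cm
1,600.2 = 1.118 × 10⁻⁵ × 28 × N²
N² = 1,600.2 / (31.304 × 10⁻⁵) = 5,111,807
N ≈ √5,111,807 ≈ 2,260.9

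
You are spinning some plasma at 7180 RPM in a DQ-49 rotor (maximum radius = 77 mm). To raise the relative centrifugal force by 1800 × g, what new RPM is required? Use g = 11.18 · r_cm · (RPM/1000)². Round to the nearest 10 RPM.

N₂ ≈ 8510 RPM

r = 77 mm = 7.7 cm
Current RCF = 11.18 × 7.7 × (7.18)² = 11.18 × 7.7 × 51.5524 ≈ 4,437.9 × g
Target RCF = 4,437.9 + 1,800 = 6,237.9 × g
(N/1000)² = 6,237.9 / 86.086 = 72.46126
N = 1000 × √72.46126 ≈ 8,512.4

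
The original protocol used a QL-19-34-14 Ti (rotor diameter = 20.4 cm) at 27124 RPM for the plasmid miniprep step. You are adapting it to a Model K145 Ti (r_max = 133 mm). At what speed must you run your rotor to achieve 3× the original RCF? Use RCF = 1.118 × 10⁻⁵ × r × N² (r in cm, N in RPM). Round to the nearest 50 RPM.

Original rotor: r = 20.4 / 2 = 10.2 cm
RCF_original = 1.118 × 10⁻⁵ × 10.2 × (27124)² = 1.118 × 10⁻⁵ × 10.2 × 735,711,376 ≈ 83,897.6 × g
Target RCF = 3 × 83,897.6 ≈ 251,692.8 × g
Your rotor: r = 133 mm = 13.3 cm
251,692.8 = 1.118 × 10⁻⁵ × 13.3 × N²
N² = 251,692.8 / (14.8694 × 10⁻⁵) = 1,692,689,685
N ≈ √1,692,689,685 ≈ 41,142.3

≈ 41150 RPM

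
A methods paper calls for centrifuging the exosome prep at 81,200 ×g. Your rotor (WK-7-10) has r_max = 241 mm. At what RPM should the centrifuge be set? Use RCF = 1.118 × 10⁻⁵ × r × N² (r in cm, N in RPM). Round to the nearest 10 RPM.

17360 RPM

r = 241 mm = 24.1 cm
81,200 = 1.118 × 10⁻⁵ × 24.1 × N²
N² = 81,200 / (26.9438 × 10⁻⁵) = 301,368,033
N ≈ √301,368,033 ≈ 17,360.0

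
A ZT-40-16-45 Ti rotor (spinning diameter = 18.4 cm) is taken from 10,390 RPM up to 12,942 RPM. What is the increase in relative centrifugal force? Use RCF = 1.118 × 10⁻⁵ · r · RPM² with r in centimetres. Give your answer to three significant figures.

≈ 6120 x g

r = 18.4 / 2 = 9.2 cm
RCF₁ = 1.118 × 10⁻⁵ × 9.2 × (10390)² = 1.118 × 10⁻⁵ × 9.2 × 107,952,100 ≈ 11,103.5 × g
RCF₂ = 1.118 × 10⁻⁵ × 9.2 × (12942)² = 1.118 × 10⁻⁵ × 9.2 × 167,495,364 ≈ 17,227.9 × g
Increase = 17,227.9 − 11,103.5 = 6,124.4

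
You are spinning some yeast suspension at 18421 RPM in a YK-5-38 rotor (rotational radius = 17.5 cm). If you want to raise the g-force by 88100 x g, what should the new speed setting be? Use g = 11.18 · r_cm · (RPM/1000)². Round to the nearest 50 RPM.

≈ 28100 RPM

Current RCF = 11.18 × 17.5 × (18.421)² = 11.18 × 17.5 × 339.333241 ≈ 66,390.5 × g
Target RCF = 66,390.5 + 88,100 = 154,490.5 × g
(N/1000)² = 154,490.5 / 195.65 = 789.6269
N = 1000 × √789.6269 ≈ 28,100.3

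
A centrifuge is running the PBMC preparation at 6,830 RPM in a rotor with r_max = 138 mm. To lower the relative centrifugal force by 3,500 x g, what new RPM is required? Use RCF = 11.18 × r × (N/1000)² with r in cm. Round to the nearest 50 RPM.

r = 138 mm = 13.8 cm
Current RCF = 11.18 × 13.8 × (6.83)² = 11.18 × 13.8 × 46.6489 ≈ 7,197.2 × g
Target RCF = 7,197.2 − 3,500 = 3,697.2 × g
(N/1000)² = 3,697.2 / 154.284 = 23.9636
N = 1000 × √23.9636 ≈ 4,895.3

≈ 4900 RPM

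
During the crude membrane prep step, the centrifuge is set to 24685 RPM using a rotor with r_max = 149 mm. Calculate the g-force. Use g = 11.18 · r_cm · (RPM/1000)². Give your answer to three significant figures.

r = 149 mm = 14.9 cm
RCF = 11.18 × r × (N/1000)²
RCF = 11.18 × 14.9 × (24.685)² = 11.18 × 14.9 × 609.349225 ≈ 101,506.6 × g

≈ 102000 g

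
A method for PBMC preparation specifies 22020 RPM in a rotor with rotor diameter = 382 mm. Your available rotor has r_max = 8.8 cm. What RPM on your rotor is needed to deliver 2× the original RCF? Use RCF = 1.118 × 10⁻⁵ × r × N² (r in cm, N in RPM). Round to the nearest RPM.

≈ 45878 RPM

Original rotor: r = 382 mm / 2 = 191 mm = 19.1 cm
RCF = 1.118 × 10⁻⁵ × r × N²
RCF_original = 1.118 × 10⁻⁵ × 19.1 × (22020)² = 1.118 × 10⁻⁵ × 19.1 × 484,880,400 ≈ 103,540.4 × g
Target RCF = 2 × 103,540.4 ≈ 207,080.8 × g
207,080.8 = 1.118 × 10⁻⁵ × 8.8 × N²
N² = 207,080.8 / (9.8384 × 10⁻⁵) = 2,104,821,922
N ≈ √2,104,821,922 ≈ 45,878.3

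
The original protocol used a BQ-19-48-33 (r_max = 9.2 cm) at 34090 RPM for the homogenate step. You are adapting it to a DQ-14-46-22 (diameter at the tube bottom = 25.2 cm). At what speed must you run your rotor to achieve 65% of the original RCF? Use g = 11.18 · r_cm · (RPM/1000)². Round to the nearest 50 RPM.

RCF = 11.18 × r × (N/1000)²
RCF_original = 11.18 × 9.2 × (34.09)² = 11.18 × 9.2 × 1,162.1281 ≈ 119,531.8 × g
Target RCF = 0.65 × 119,531.8 ≈ 77,695.7 × g
Your rotor: r = 25.2 / 2 = 12.6 cm
77,695.7 = 11.18 × 12.6 × (N/1000)²
(N/1000)² = 77,695.7 / 140.868 = 551.5497
N = 1000 × √551.5497 ≈ 23,485.1

23500 RPM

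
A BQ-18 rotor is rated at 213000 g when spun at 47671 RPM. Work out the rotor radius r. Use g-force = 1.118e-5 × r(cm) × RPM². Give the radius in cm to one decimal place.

213000 = 1.118 × 10⁻⁵ × r × (47671)²
r = 213000 / (1.118 × 10⁻⁵ × 2,272,524,241) = 213000 / 25406.82 ≈ 8.384 cm

r ≈ 8.4 cm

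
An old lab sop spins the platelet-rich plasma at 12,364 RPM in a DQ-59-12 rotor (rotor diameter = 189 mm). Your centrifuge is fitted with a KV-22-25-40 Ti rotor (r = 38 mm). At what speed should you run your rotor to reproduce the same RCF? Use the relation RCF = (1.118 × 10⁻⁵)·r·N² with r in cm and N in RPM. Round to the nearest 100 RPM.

≈ 19500 RPM

Original rotor: r = 189 mm / 2 = 94.5 mm = 9.45 cm
RCF = 1.118 × 10⁻⁵ × r × N²
RCF_original = 1.118 × 10⁻⁵ × 9.45 × (12364)² = 1.118 × 10⁻⁵ × 9.45 × 152,868,496 ≈ 16,150.7 × g
Your rotor: r = 38 mm = 3.8 cm
16,150.7 = 1.118 × 10⁻⁵ × 3.8 × N²
N² = 16,150.7 / (4.2484 × 10⁻⁵) = 380,159,589
N ≈ √380,159,589 ≈ 19,497.7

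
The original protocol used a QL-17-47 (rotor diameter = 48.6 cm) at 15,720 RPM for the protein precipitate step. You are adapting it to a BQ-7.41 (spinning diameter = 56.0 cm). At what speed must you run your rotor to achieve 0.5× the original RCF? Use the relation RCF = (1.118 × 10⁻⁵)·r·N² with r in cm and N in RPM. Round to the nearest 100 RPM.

Original rotor: r = 48.6 / 2 = 24.3 cm
RCF = 1.118 × 10⁻⁵ × r × N²
RCF_original = 1.118 × 10⁻⁵ × 24.3 × (15720)² = 1.118 × 10⁻⁵ × 24.3 × 247,118,400 ≈ 67,135.6 × g
Target RCF = 0.5 × 67,135.6 ≈ 33,567.8 × g
Your rotor: r = 56.0 / 2 = 28 cm
33,567.8 = 1.118 × 10⁻⁵ × 28 × N²
N² = 33,567.8 / (31.304 × 10⁻⁵) = 107,231,664
N ≈ √107,231,664 ≈ 10,355.3

10400 RPM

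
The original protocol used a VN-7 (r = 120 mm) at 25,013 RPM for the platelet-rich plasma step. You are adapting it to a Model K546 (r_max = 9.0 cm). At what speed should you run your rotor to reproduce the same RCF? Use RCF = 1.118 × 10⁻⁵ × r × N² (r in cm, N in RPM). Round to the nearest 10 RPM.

≈ 28880 RPM

Original rotor: r = 120 mm = 12.0 cm
RCF_original = 1.118 × 10⁻⁵ × 12 × (25013)² = 1.118 × 10⁻⁵ × 12 × 625,650,169 ≈ 83,937.2 × g
83,937.2 = 1.118 × 10⁻⁵ × 9 × N²
N² = 83,937.2 / (10.062 × 10⁻⁵) = 834,199,960
N ≈ √834,199,960 ≈ 28,882.5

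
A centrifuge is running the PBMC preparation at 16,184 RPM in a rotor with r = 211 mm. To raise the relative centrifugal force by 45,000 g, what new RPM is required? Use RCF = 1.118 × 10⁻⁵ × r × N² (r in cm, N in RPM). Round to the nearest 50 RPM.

r = 211 mm = 21.1 cm
Current RCF = 1.118 × 10⁻⁵ × 21.1 × (16184)² = 1.118 × 10⁻⁵ × 21.1 × 261,921,856 ≈ 61,786.8 × g
Target RCF = 61,786.8 + 45,000 = 106,786.8 × g
N² = 106,786.8 / (23.5898 × 10⁻⁵) = 452,682,091
N ≈ √452,682,091 ≈ 21,276.3

N₂ ≈ 21300 RPM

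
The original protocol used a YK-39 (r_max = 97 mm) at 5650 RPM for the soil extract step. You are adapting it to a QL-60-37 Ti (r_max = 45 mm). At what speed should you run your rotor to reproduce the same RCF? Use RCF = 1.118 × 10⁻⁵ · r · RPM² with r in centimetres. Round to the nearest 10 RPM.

8300 RPM

Original rotor: r = 97 mm = 9.7 cm
RCF_original = 1.118 × 10⁻⁵ × 9.7 × (5650)² = 1.118 × 10⁻⁵ × 9.7 × 31,922,500 ≈ 3,461.9 × g
Your rotor: r = 45 mm = 4.5 cm
3,461.9 = 1.118 × 10⁻⁵ × 4.5 × N²
N² = 3,461.9 / (5.031 × 10⁻⁵) = 68,811,370
N ≈ √68,811,370 ≈ 8,295.3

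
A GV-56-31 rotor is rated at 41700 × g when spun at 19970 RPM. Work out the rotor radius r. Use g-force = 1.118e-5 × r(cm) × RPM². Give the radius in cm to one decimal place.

r ≈ 9.4 cm

RCF = 1.118 × 10⁻⁵ × r × N²
41700 = 1.118 × 10⁻⁵ × r × (19970)²
r = 41700 / (1.118 × 10⁻⁵ × 398,800,900) = 41700 / 4458.594 ≈ 9.353 cm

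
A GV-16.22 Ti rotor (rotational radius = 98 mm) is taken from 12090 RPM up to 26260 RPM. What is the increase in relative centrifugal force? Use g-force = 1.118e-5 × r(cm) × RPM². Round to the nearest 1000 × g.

≈ 60000 g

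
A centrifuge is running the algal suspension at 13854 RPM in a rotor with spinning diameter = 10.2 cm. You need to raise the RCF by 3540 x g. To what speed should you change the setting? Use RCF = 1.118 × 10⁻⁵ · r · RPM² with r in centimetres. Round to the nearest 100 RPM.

15900 RPM

r = 10.2 / 2 = 5.1 cm
Current RCF = 1.118 × 10⁻⁵ × 5.1 × (13854)² = 1.118 × 10⁻⁵ × 5.1 × 191,933,316 ≈ 10,943.7 × g
Target RCF = 10,943.7 + 3,540 = 14,483.7 × g
N² = 14,483.7 / (5.7018 × 10⁻⁵) = 254,019,783
N ≈ √254,019,783 ≈ 15,938.0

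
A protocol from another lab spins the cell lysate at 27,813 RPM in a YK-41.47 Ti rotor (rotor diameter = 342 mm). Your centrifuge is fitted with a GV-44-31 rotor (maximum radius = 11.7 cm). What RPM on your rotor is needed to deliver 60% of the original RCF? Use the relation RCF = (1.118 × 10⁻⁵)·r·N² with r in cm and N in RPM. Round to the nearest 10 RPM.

Original rotor: r = 342 mm / 2 = 171 mm = 17.1 cm
RCF_original = 1.118 × 10⁻⁵ × 17.1 × (27813)² = 1.118 × 10⁻⁵ × 17.1 × 773,562,969 ≈ 147,888.2 × g
Target RCF = 0.6 × 147,888.2 ≈ 88,732.9 × g
88,732.9 = 1.118 × 10⁻⁵ × 11.7 × N²
N² = 88,732.9 / (13.0806 × 10⁻⁵) = 678,354,968
N ≈ √678,354,968 ≈ 26,045.2

26050 RPM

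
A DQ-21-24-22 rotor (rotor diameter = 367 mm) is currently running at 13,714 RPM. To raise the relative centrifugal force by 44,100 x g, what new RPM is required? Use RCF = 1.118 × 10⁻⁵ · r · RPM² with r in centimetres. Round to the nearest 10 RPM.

r = 367 mm / 2 = 183.5 mm = 18.35 cm
Current RCF = 1.118 × 10⁻⁵ × 18.35 × (13714)² = 1.118 × 10⁻⁵ × 18.35 × 188,073,796 ≈ 38,583.9 × g
Target RCF = 38,583.9 + 44,100 = 82,683.9 × g
N² = 82,683.9 / (20.5153 × 10⁻⁵) = 403,035,296
N ≈ √403,035,296 ≈ 20,075.7

20080 RPM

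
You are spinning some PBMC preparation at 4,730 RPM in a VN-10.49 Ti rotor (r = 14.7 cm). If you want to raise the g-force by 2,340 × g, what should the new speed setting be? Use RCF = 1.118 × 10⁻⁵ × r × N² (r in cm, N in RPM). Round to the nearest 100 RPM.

6100 RPM

Current RCF = 1.118 × 10⁻⁵ × 14.7 × (4730)² = 1.118 × 10⁻⁵ × 14.7 × 22,372,900 ≈ 3,676.9 × g
Target RCF = 3,676.9 + 2,340 = 6,016.9 × g
N² = 6,016.9 / (16.4346 × 10⁻⁵) = 36,611,174
N ≈ √36,611,174 ≈ 6,050.7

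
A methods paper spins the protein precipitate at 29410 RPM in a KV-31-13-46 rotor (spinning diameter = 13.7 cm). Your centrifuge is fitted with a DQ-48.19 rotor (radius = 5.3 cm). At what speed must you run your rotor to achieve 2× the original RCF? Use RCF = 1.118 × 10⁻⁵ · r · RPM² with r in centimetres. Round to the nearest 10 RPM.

Original rotor: r = 13.7 / 2 = 6.85 cm
RCF = 1.118 × 10⁻⁵ × r × N²
RCF_original = 1.118 × 10⁻⁵ × 6.85 × (29410)² = 1.118 × 10⁻⁵ × 6.85 × 864,948,100 ≈ 66,240.3 × g
Target RCF = 2 × 66,240.3 ≈ 132,480.6 × g
132,480.6 = 1.118 × 10⁻⁵ × 5.3 × N²
N² = 132,480.6 / (5.9254 × 10⁻⁵) = 2,235,808,553
N ≈ √2,235,808,553 ≈ 47,284.3

≈ 47280 RPM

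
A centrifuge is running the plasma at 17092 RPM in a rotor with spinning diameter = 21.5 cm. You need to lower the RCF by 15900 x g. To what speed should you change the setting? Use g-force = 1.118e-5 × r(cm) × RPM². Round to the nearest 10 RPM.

N₂ ≈ 12640 RPM

r = 21.5 / 2 = 10.75 cm
Current RCF = 1.118 × 10⁻⁵ × 10.75 × (17092)² = 1.118 × 10⁻⁵ × 10.75 × 292,136,464 ≈ 35,110.4 × g
Target RCF = 35,110.4 − 15,900 = 19,210.4 × g
N² = 19,210.4 / (12.0185 × 10⁻⁵) = 159,840,246
N ≈ √159,840,246 ≈ 12,642.8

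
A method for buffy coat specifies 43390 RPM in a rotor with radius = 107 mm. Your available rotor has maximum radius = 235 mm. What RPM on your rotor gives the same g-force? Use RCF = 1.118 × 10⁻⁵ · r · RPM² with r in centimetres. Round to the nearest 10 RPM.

Original rotor: r = 107 mm = 10.7 cm
RCF_original = 1.118 × 10⁻⁵ × 10.7 × (43390)² = 1.118 × 10⁻⁵ × 10.7 × 1,882,692,100 ≈ 225,218.9 × g
Your rotor: r = 235 mm = 23.5 cm
225,218.9 = 1.118 × 10⁻⁵ × 23.5 × N²
N² = 225,218.9 / (26.273 × 10⁻⁵) = 857,225,669
N ≈ √857,225,669 ≈ 29,278.4

≈ 29280 RPM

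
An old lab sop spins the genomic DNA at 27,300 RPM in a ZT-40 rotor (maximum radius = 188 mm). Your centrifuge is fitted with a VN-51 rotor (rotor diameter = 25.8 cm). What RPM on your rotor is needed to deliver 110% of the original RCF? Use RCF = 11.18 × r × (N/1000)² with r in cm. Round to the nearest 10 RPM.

34570 RPM

Original rotor: r = 188 mm = 18.8 cm
RCF_original = 11.18 × 18.8 × (27.3)² = 11.18 × 18.8 × 745.29 ≈ 156,648 × g
Target RCF = 1.1 × 156,648 ≈ 172,312.8 × g
Your rotor: r = 25.8 / 2 = 12.9 cm
172,312.8 = 11.18 × 12.9 × (N/1000)²
(N/1000)² = 172,312.8 / 144.222 = 1194.775
N = 1000 × √1194.775 ≈ 34,565.5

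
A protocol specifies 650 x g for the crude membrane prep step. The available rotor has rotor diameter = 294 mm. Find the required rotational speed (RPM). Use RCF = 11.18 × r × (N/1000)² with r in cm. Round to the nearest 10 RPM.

r = 294 mm / 2 = 147 mm = 14.7 cm
650 = 11.18 × 14.7 × (N/1000)²
(N/1000)² = 650 / 164.346 = 3.95507
N = 1000 × √3.95507 ≈ 1,988.7

≈ 1990 RPM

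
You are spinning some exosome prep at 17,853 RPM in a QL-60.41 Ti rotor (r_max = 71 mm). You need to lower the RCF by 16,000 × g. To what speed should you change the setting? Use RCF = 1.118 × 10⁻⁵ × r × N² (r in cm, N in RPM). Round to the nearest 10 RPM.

10820 RPM

r = 71 mm = 7.1 cm
Current RCF = 1.118 × 10⁻⁵ × 7.1 × (17853)² = 1.118 × 10⁻⁵ × 7.1 × 318,729,609 ≈ 25,300.1 × g
Target RCF = 25,300.1 − 16,000 = 9,300.1 × g
N² = 9,300.1 / (7.9378 × 10⁻⁵) = 117,162,186
N ≈ √117,162,186 ≈ 10,824.1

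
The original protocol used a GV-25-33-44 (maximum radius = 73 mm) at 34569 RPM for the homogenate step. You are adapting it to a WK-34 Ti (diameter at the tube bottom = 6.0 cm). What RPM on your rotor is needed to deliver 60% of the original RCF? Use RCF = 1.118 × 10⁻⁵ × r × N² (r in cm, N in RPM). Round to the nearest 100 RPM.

Original rotor: r = 73 mm = 7.3 cm
RCF_original = 1.118 × 10⁻⁵ × 7.3 × (34569)² = 1.118 × 10⁻⁵ × 7.3 × 1,195,015,761 ≈ 97,530 × g
Target RCF = 0.6 × 97,530 ≈ 58,518 × g
Your rotor: r = 6.0 / 2 = 3 cm
58,518 = 1.118 × 10⁻⁵ × 3 × N²
N² = 58,518 / (3.354 × 10⁻⁵) = 1,744,722,719
N ≈ √1,744,722,719 ≈ 41,769.9

≈ 41800 RPM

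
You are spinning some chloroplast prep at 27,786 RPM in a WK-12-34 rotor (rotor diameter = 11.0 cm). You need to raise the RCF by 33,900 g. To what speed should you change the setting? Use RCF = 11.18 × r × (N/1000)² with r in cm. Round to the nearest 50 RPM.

r = 11.0 / 2 = 5.5 cm
Current RCF = 11.18 × 5.5 × (27.786)² = 11.18 × 5.5 × 772.061796 ≈ 47,474.1 × g
Target RCF = 47,474.1 + 33,900 = 81,374.1 × g
(N/1000)² = 81,374.1 / 61.49 = 1323.371
N = 1000 × √1323.371 ≈ 36,378.2

36400 RPM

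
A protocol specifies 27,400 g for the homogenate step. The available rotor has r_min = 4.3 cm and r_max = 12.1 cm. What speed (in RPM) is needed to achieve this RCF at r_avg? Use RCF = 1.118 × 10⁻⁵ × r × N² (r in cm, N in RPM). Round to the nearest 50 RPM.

r_avg = (4.3 + 12.1) / 2 = 8.2 cm
27,400 = 1.118 × 10⁻⁵ × 8.2 × N²
N² = 27,400 / (9.1676 × 10⁻⁵) = 298,878,660
N ≈ √298,878,660 ≈ 17,288.1

N ≈ 17300 RPM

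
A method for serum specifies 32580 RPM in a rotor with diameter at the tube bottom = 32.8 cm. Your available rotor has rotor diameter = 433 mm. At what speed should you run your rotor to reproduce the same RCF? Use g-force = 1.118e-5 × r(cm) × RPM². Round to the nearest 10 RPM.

≈ 28360 RPM

Original rotor: r = 32.8 / 2 = 16.4 cm
RCF = 1.118 × 10⁻⁵ × r × N²
RCF_original = 1.118 × 10⁻⁵ × 16.4 × (32580)² = 1.118 × 10⁻⁵ × 16.4 × 1,061,456,400 ≈ 194,620.2 × g
Your rotor: r = 433 mm / 2 = 216.5 mm = 21.65 cm
194,620.2 = 1.118 × 10⁻⁵ × 21.65 × N²
N² = 194,620.2 / (24.2047 × 10⁻⁵) = 804,059,542
N ≈ √804,059,542 ≈ 28,355.9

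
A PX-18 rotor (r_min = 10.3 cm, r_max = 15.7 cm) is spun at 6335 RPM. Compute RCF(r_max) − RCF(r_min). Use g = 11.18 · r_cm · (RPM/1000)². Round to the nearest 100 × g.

≈ 2400 g

RCF_max = 11.18 × 15.7 × (6.335)² = 11.18 × 15.7 × 40.132225 ≈ 7,044.2 × g
RCF_min = 11.18 × 10.3 × (6.335)² = 11.18 × 10.3 × 40.132225 ≈ 4,621.4 × g
ΔRCF = 7,044.2 − 4,621.4 = 2,422.8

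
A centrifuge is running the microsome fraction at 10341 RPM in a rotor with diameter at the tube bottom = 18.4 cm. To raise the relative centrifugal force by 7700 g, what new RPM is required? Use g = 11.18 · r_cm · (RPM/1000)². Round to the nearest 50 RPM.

r = 18.4 / 2 = 9.2 cm
Current RCF = 11.18 × 9.2 × (10.341)² = 11.18 × 9.2 × 106.936281 ≈ 10,999 × g
Target RCF = 10,999 + 7,700 = 18,699 × g
(N/1000)² = 18,699 / 102.856 = 181.7979
N = 1000 × √181.7979 ≈ 13,483.2

N₂ ≈ 13500 RPM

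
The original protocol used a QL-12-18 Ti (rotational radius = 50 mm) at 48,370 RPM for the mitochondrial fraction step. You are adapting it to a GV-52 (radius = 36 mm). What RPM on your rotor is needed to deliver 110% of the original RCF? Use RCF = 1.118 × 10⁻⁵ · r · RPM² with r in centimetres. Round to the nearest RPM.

Original rotor: r = 50 mm = 5.0 cm
RCF_original = 1.118 × 10⁻⁵ × 5 × (48370)² = 1.118 × 10⁻⁵ × 5 × 2,339,656,900 ≈ 130,786.8 × g
Target RCF = 1.1 × 130,786.8 ≈ 143,865.5 × g
Your rotor: r = 36 mm = 3.6 cm
143,865.5 = 1.118 × 10⁻⁵ × 3.6 × N²
N² = 143,865.5 / (4.0248 × 10⁻⁵) = 3,574,475,750
N ≈ √3,574,475,750 ≈ 59,786.9

59787 RPM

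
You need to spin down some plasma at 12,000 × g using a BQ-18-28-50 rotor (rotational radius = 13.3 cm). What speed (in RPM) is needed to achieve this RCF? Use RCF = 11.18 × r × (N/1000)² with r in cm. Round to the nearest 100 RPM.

RCF = 11.18 × r × (N/1000)²
12,000 = 11.18 × 13.3 × (N/1000)²
(N/1000)² = 12,000 / 148.694 = 80.70265
N = 1000 × √80.70265 ≈ 8,983.5

≈ 9000 RPM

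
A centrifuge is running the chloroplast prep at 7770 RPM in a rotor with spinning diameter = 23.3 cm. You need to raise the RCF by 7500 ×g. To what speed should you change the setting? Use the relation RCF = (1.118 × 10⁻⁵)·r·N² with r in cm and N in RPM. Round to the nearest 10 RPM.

r = 23.3 / 2 = 11.65 cm
Current RCF = 1.118 × 10⁻⁵ × 11.65 × (7770)² = 1.118 × 10⁻⁵ × 11.65 × 60,372,900 ≈ 7,863.4 × g
Target RCF = 7,863.4 + 7,500 = 15,363.4 × g
N² = 15,363.4 / (13.0247 × 10⁻⁵) = 117,955,884
N ≈ √117,955,884 ≈ 10,860.7

N₂ ≈ 10860 RPM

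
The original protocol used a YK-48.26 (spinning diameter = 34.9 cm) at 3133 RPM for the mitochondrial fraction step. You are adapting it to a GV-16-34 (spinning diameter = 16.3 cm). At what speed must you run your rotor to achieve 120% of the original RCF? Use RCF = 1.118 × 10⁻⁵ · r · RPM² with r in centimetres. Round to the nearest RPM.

Original rotor: r = 34.9 / 2 = 17.45 cm
RCF_original = 1.118 × 10⁻⁵ × 17.45 × (3133)² = 1.118 × 10⁻⁵ × 17.45 × 9,815,689 ≈ 1,915 × g
Target RCF = 1.2 × 1,915 ≈ 2,298 × g
Your rotor: r = 16.3 / 2 = 8.15 cm
2,298 = 1.118 × 10⁻⁵ × 8.15 × N²
N² = 2,298 / (9.1117 × 10⁻⁵) = 25,220,321
N ≈ √25,220,321 ≈ 5,022.0

5022 RPM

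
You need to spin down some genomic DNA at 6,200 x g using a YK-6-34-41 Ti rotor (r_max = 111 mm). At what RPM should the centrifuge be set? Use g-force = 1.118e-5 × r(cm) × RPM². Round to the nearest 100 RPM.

N ≈ 7100 RPM

r = 111 mm = 11.1 cm
6,200 = 1.118 × 10⁻⁵ × 11.1 × N²
N² = 6,200 / (12.4098 × 10⁻⁵) = 49,960,515
N ≈ √49,960,515 ≈ 7,068.3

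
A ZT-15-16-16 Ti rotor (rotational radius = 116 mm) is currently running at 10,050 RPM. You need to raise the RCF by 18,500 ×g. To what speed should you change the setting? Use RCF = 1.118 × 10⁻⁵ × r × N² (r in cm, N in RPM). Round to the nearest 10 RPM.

r = 116 mm = 11.6 cm
Current RCF = 1.118 × 10⁻⁵ × 11.6 × (10050)² = 1.118 × 10⁻⁵ × 11.6 × 101,002,500 ≈ 13,098.8 × g
Target RCF = 13,098.8 + 18,500 = 31,598.8 × g
N² = 31,598.8 / (12.9688 × 10⁻⁵) = 243,652,458
N ≈ √243,652,458 ≈ 15,609.4

15610 RPM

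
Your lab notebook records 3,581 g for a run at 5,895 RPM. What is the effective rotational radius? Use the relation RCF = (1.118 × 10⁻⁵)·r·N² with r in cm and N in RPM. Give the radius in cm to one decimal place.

9.2 cm

RCF = 1.118 × 10⁻⁵ × r × N²
3581 = 1.118 × 10⁻⁵ × r × (5895)²
r = 3581 / (1.118 × 10⁻⁵ × 34,751,025) = 3581 / 388.5165 ≈ 9.217 cm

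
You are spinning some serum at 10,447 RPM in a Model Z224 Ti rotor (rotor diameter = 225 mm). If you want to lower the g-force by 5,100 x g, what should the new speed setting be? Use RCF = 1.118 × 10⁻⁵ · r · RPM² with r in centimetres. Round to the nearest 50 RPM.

N₂ ≈ 8300 RPM

r = 225 mm / 2 = 112.5 mm = 11.25 cm
Current RCF = 1.118 × 10⁻⁵ × 11.25 × (10447)² = 1.118 × 10⁻⁵ × 11.25 × 109,139,809 ≈ 13,727.1 × g
Target RCF = 13,727.1 − 5,100 = 8,627.1 × g
N² = 8,627.1 / (12.5775 × 10⁻⁵) = 68,591,532
N ≈ √68,591,532 ≈ 8,282.0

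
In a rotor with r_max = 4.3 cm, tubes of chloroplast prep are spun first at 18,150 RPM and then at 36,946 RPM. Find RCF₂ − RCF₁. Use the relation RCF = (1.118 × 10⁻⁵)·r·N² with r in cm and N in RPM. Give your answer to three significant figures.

49800 ×g

RCF₁ = 1.118 × 10⁻⁵ × 4.3 × (18150)² = 1.118 × 10⁻⁵ × 4.3 × 329,422,500 ≈ 15,836.7 × g
RCF₂ = 1.118 × 10⁻⁵ × 4.3 × (36946)² = 1.118 × 10⁻⁵ × 4.3 × 1,365,006,916 ≈ 65,621.3 × g
Increase = 65,621.3 − 15,836.7 = 49,784.6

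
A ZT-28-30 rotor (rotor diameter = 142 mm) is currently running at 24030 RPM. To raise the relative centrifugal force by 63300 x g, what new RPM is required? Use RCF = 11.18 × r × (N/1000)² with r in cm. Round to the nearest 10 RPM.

37080 RPM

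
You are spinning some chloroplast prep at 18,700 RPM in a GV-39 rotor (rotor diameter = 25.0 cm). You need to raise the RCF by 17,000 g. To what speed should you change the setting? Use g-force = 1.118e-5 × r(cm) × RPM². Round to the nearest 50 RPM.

21700 RPM

r = 25.0 / 2 = 12.5 cm
Current RCF = 1.118 × 10⁻⁵ × 12.5 × (18700)² = 1.118 × 10⁻⁵ × 12.5 × 349,690,000 ≈ 48,869.2 × g
Target RCF = 48,869.2 + 17,000 = 65,869.2 × g
N² = 65,869.2 / (13.975 × 10⁻⁵) = 471,335,957
N ≈ √471,335,957 ≈ 21,710.3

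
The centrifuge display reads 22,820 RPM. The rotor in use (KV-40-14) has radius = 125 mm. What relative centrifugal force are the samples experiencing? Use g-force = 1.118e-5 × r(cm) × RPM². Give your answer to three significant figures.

r = 125 mm = 12.5 cm
RCF = 1.118 × 10⁻⁵ × 12.5 × (22820)² = 1.118 × 10⁻⁵ × 12.5 × 520,752,400 ≈ 72,775.1 × g

72800 g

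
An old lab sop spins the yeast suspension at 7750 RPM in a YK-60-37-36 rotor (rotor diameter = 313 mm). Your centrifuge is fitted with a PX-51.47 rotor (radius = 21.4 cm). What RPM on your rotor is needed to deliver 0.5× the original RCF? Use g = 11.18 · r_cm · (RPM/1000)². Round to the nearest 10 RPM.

4690 RPM

Original rotor: r = 313 mm / 2 = 156.5 mm = 15.65 cm
RCF_original = 11.18 × 15.65 × (7.75)² = 11.18 × 15.65 × 60.0625 ≈ 10,509 × g
Target RCF = 0.5 × 10,509 ≈ 5,254.5 × g
5,254.5 = 11.18 × 21.4 × (N/1000)²
(N/1000)² = 5,254.5 / 239.252 = 21.9622
N = 1000 × √21.9622 ≈ 4,686.4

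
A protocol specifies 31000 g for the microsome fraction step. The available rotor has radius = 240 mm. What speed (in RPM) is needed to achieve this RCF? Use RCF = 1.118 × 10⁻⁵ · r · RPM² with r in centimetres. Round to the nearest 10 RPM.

N ≈ 10750 RPM

r = 240 mm = 24.0 cm
31,000 = 1.118 × 10⁻⁵ × 24 × N²
N² = 31,000 / (26.832 × 10⁻⁵) = 115,533,691
N ≈ √115,533,691 ≈ 10,748.7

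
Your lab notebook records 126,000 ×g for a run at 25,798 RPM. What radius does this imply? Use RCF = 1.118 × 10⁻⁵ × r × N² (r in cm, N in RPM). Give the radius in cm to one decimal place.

≈ 16.9 cm

RCF = 1.118 × 10⁻⁵ × r × N²
126000 = 1.118 × 10⁻⁵ × r × (25798)²
r = 126000 / (1.118 × 10⁻⁵ × 665,536,804) = 126000 / 7440.701 ≈ 16.934 cm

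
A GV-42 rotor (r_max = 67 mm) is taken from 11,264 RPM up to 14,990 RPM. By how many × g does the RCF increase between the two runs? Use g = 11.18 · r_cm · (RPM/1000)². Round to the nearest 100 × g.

7300 × g

r = 67 mm = 6.7 cm
RCF₁ = 11.18 × 6.7 × (11.264)² = 11.18 × 6.7 × 126.877696 ≈ 9,503.9 × g
RCF₂ = 11.18 × 6.7 × (14.99)² = 11.18 × 6.7 × 224.7001 ≈ 16,831.4 × g
Increase = 16,831.4 − 9,503.9 = 7,327.5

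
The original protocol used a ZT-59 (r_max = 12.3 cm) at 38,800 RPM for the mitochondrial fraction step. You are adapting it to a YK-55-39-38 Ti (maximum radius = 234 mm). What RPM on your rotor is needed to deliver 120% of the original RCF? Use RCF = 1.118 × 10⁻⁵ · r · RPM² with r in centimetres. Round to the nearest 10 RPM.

≈ 30820 RPM

RCF = 1.118 × 10⁻⁵ × r × N²
RCF_original = 1.118 × 10⁻⁵ × 12.3 × (38800)² = 1.118 × 10⁻⁵ × 12.3 × 1,505,440,000 ≈ 207,019.1 × g
Target RCF = 1.2 × 207,019.1 ≈ 248,422.9 × g
Your rotor: r = 234 mm = 23.4 cm
248,422.9 = 1.118 × 10⁻⁵ × 23.4 × N²
N² = 248,422.9 / (26.1612 × 10⁻⁵) = 949,585,264
N ≈ √949,585,264 ≈ 30,815.3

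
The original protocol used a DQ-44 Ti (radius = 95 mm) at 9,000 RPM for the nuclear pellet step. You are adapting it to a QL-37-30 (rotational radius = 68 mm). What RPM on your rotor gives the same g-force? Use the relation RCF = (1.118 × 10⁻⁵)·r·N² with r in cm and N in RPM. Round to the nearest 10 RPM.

≈ 10640 RPM

Original rotor: r = 95 mm = 9.5 cm
RCF_original = 1.118 × 10⁻⁵ × 9.5 × (9000)² = 1.118 × 10⁻⁵ × 9.5 × 81,000,000 ≈ 8,603 × g
Your rotor: r = 68 mm = 6.8 cm
8,603 = 1.118 × 10⁻⁵ × 6.8 × N²
N² = 8,603 / (7.6024 × 10⁻⁵) = 113,161,633
N ≈ √113,161,633 ≈ 10,637.7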